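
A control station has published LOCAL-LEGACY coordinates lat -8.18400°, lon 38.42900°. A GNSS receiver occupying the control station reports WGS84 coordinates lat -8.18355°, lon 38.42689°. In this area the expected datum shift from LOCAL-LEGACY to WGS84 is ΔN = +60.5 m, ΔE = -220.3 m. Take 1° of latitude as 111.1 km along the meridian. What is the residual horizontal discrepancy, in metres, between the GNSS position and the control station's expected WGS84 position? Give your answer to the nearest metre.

16 m

Observed coordinate differences: Δφ = +0.00045°, Δλ = -0.00211°.
Converting to metres (1° lat = 111100 m, cos φ = 0.989816): observed ΔN = 50.0 m, observed ΔE = -232.0 m.
Subtracting the expected shift leaves a residual of 50.0 − (60.5) = -10.5 m north and -232.0 − (-220.3) = -11.7 m east.
Residual distance = √((-10.5)² + (-11.7)²) = 15.7 m.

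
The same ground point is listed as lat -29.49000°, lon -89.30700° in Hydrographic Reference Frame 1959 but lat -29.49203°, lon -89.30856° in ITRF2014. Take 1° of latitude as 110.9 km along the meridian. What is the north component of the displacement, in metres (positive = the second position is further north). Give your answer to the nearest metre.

Δφ = -29.49203° − -29.49000° = -0.00203°; Δλ = -89.30856° − -89.30700° = -0.00156°.
ΔN = Δφ × 110900 = -225.1 m; ΔE = Δλ × 110900 × cos(-29.49000°) = -0.00156 × 110900 × 0.870442 = -150.6 m.

ΔN = -225 m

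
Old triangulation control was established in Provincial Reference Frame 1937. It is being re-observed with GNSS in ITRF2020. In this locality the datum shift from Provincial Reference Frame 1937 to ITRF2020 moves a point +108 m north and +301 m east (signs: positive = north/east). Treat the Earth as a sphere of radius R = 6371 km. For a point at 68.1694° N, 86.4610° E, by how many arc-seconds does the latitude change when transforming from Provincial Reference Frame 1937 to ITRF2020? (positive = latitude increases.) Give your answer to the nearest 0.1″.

On a sphere of radius R, 1 rad of latitude = R, so Δφ = ΔN / R = 108.0 / 6371000 = 1.6952e-05 rad = 3.497″.

Δφ = 3.5″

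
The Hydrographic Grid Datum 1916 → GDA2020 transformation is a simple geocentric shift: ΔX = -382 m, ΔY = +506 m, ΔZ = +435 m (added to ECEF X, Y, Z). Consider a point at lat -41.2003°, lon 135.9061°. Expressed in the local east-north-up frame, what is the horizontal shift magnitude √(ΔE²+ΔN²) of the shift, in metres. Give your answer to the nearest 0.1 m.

The local east axis at (φ, λ) is (−sin λ, cos λ, 0), so ΔE = −sin(135.9061°)·(-382) + cos(135.9061°)·506 = -97.60 m.
The local north axis is (−sin φ cos λ, −sin φ sin λ, cos φ), giving ΔN = 180.714 + 231.921 + 327.299 = 739.93 m.
Horizontal magnitude = √(ΔE² + ΔN²) = √((-97.60)² + 739.93²) = 746.34 m.

746.3 m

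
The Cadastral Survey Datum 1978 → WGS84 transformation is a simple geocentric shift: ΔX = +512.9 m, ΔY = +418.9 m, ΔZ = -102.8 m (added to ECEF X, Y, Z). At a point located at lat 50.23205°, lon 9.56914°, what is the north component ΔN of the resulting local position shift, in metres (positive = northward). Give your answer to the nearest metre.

The local north axis is (−sin φ cos λ, −sin φ sin λ, cos φ), giving ΔN = -388.751 − 53.526 − 65.759 = -508.04 m.

ΔN = -508 m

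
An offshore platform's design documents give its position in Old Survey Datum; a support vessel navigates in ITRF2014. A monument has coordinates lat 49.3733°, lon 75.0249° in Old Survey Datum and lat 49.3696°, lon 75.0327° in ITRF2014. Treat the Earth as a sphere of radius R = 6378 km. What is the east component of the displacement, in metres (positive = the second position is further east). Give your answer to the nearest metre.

Δφ = 49.3696° − 49.3733° = -0.0037°; Δλ = 75.0327° − 75.0249° = +0.0078°.
1° along a meridian = πR/180 = 111317 m.
ΔN = Δφ × 111317 = -411.9 m; ΔE = Δλ × 111317 × cos(49.3733°) = +0.0078 × 111317 × 0.651128 = 565.4 m.

ΔE = 565 m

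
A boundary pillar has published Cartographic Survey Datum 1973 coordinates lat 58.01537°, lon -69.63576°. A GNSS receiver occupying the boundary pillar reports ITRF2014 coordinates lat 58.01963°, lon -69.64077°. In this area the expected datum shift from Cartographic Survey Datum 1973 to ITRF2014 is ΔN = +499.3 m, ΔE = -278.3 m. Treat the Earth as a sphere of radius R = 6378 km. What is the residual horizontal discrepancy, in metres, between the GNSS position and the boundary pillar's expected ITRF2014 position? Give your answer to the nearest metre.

Observed coordinate differences: Δφ = +0.00426°, Δλ = -0.00501°.
Converting to metres (1° lat = 111317 m, cos φ = 0.529692): observed ΔN = 474.2 m, observed ΔE = -295.4 m.
Subtracting the expected shift leaves a residual of 474.2 − (499.3) = -25.1 m north and -295.4 − (-278.3) = -17.1 m east.
Residual distance = √((-25.1)² + (-17.1)²) = 30.4 m.

30 m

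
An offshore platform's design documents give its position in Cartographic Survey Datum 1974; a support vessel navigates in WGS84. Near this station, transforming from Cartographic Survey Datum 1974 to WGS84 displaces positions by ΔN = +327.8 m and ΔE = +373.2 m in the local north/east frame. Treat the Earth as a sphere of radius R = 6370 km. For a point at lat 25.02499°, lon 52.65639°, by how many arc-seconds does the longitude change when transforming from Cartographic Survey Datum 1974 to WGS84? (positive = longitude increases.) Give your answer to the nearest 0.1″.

At latitude 25.02499°, cos φ = 0.906123.
One radian of longitude at latitude φ spans R cos φ, so Δλ = ΔE / (R cos φ) = 373.2 / (6370000 × 0.906123) = 6.4657e-05 rad = 13.336″.

Δλ = 13.3″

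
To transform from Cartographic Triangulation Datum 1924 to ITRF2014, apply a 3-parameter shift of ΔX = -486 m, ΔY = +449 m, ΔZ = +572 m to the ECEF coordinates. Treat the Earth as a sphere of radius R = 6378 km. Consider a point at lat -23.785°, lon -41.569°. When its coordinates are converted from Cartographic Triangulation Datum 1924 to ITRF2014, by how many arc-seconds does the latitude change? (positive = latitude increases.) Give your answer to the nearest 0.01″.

Δφ = 8.30″

sin φ = -0.403306, cos φ = 0.915065, sin λ = -0.663522, cos λ = 0.748157.
North component: ΔN = −sin φ cos λ·ΔX − sin φ sin λ·ΔY + cos φ·ΔZ = −(-0.403306)(0.748157)(-486) − (-0.403306)(-0.663522)(449) + (0.915065)(572) = 256.62 m.
1° of latitude spans πR/180 = 111317 m, so Δφ = 256.62 / 111317 × 3600 = 8.299″.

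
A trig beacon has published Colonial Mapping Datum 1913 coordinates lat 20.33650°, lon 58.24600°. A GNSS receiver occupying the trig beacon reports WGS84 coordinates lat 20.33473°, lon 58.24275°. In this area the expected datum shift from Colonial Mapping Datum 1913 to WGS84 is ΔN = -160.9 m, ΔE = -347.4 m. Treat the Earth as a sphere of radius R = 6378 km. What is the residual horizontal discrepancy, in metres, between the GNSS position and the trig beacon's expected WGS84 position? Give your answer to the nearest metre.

Observed coordinate differences: Δφ = -0.00177°, Δλ = -0.00325°.
Converting to metres (1° lat = 111317 m, cos φ = 0.937668): observed ΔN = -197.0 m, observed ΔE = -339.2 m.
Subtracting the expected shift leaves a residual of -197.0 − (-160.9) = -36.1 m north and -339.2 − (-347.4) = 8.2 m east.
Residual distance = √((-36.1)² + 8.2²) = 37.0 m.

37 m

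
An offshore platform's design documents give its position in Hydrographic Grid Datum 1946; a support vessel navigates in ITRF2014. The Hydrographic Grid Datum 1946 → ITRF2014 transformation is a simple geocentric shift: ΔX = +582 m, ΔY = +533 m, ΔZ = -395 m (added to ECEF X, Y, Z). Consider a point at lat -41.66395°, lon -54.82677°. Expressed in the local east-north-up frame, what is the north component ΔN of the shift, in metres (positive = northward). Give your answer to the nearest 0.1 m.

At φ = -41.66395°, λ = -54.82677°: sin φ = -0.664760, cos φ = 0.747057, sin λ = -0.817414, cos λ = 0.576050.
ΔN = −sin φ cos λ·ΔX − sin φ sin λ·ΔY + cos φ·ΔZ = −(-0.664760)(0.576050)(582) − (-0.664760)(-0.817414)(533) + (0.747057)(-395) = -361.84 m.

ΔN = -361.8 m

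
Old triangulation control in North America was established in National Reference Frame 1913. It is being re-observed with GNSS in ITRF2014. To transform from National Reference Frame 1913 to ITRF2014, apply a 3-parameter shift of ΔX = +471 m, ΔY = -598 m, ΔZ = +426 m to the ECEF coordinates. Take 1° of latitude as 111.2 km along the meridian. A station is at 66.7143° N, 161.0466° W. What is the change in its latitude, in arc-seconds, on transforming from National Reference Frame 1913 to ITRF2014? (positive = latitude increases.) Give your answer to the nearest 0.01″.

Δφ = 12.92″

sin φ = 0.918545, cos φ = 0.395316, sin λ = -0.324799, cos λ = -0.945783.
North component: ΔN = −sin φ cos λ·ΔX − sin φ sin λ·ΔY + cos φ·ΔZ = −(0.918545)(-0.945783)(471) − (0.918545)(-0.324799)(-598) + (0.395316)(426) = 399.17 m.
1° of latitude spans 111200 m, so Δφ = 399.17 / 111200 × 3600 = 12.923″.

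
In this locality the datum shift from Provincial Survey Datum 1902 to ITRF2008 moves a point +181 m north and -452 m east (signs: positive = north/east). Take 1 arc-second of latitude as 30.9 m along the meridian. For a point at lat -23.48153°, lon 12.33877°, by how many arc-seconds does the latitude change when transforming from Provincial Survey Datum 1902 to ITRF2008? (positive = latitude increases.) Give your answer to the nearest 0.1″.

Δφ = 5.9″

1″ of latitude = 30.90 m, so Δφ = 181.0 / 30.90 = 5.858″.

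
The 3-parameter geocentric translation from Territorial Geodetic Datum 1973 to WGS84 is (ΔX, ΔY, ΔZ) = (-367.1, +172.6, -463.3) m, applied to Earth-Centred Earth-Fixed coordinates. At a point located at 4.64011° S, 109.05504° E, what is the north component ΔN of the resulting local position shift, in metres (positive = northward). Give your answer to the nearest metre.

The local north axis is (−sin φ cos λ, −sin φ sin λ, cos φ), giving ΔN = 9.695 + 13.198 − 461.782 = -438.89 m.

ΔN = -439 m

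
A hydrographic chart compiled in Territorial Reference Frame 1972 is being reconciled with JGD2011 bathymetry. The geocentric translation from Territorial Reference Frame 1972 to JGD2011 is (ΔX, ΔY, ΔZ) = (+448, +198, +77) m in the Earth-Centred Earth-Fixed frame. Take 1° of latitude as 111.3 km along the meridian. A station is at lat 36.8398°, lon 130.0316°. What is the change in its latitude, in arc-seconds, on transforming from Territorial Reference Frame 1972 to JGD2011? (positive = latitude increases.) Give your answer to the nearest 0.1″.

sin φ = 0.599580, cos φ = 0.800315, sin λ = 0.765690, cos λ = -0.643210.
North component: ΔN = −sin φ cos λ·ΔX − sin φ sin λ·ΔY + cos φ·ΔZ = −(0.599580)(-0.643210)(448) − (0.599580)(0.765690)(198) + (0.800315)(77) = 143.50 m.
1° of latitude spans 111300 m, so Δφ = 143.50 / 111300 × 3600 = 4.641″.

Δφ = 4.6″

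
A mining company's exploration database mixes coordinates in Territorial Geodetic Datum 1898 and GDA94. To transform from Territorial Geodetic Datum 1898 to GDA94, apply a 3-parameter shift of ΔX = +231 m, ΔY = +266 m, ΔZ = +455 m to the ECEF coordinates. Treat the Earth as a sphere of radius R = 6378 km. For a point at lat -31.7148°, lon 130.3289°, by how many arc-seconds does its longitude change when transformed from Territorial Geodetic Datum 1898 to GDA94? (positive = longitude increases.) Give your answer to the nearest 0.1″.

Δλ = -13.2″

sin φ = -0.525691, cos φ = 0.850675, sin λ = 0.762342, cos λ = -0.647174.
East component: ΔE = −sin λ·ΔX + cos λ·ΔY = −(0.762342)(231) + (-0.647174)(266) = -348.25 m.
1° of latitude spans πR/180 = 111317 m; at latitude φ, 1° of longitude spans that × cos φ = 94694.7 m, so Δλ = -348.25 / 94694.7 × 3600 = -13.239″.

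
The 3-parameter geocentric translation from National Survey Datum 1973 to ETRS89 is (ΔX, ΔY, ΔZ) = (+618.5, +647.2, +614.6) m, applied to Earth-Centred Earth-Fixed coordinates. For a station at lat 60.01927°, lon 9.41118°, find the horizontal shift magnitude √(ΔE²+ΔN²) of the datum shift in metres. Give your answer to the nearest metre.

At φ = 60.01927°, λ = 9.41118°: sin φ = 0.866194, cos φ = 0.499709, sin λ = 0.163518, cos λ = 0.986540.
ΔE = −sin λ·ΔX + cos λ·ΔY = −(0.163518)·(618.5) + (0.986540)·(647.2) = 537.35 m.
ΔN = −sin φ cos λ·ΔX − sin φ sin λ·ΔY + cos φ·ΔZ = −(0.866194)(0.986540)(618.5) − (0.866194)(0.163518)(647.2) + (0.499709)(614.6) = -313.08 m.
Horizontal magnitude = √(ΔE² + ΔN²) = √(537.35² + (-313.08)²) = 621.90 m.

622 m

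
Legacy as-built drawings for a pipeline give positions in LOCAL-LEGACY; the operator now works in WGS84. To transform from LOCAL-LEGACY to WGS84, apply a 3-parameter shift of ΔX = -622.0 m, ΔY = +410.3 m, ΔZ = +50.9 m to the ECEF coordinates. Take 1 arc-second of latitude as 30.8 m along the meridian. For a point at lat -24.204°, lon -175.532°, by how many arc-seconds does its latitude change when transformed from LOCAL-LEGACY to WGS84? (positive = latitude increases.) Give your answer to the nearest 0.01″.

sin φ = -0.409987, cos φ = 0.912091, sin λ = -0.077902, cos λ = -0.996961.
North component: ΔN = −sin φ cos λ·ΔX − sin φ sin λ·ΔY + cos φ·ΔZ = −(-0.409987)(-0.996961)(-622.0) − (-0.409987)(-0.077902)(410.3) + (0.912091)(50.9) = 287.56 m.
1° of latitude spans 3600 × 30.80 = 110880 m, so Δφ = 287.56 / 110880 × 3600 = 9.336″.

Δφ = 9.34″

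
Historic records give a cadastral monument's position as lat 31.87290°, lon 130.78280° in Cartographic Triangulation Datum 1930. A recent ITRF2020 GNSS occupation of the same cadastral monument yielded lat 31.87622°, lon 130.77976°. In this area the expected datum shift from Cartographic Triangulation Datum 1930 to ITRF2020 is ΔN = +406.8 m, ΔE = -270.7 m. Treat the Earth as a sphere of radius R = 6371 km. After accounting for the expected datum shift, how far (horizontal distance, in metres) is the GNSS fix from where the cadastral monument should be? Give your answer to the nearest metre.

41 m

Observed coordinate differences: Δφ = +0.00332°, Δλ = -0.00304°.
Converting to metres (1° lat = 111195 m, cos φ = 0.849222): observed ΔN = 369.2 m, observed ΔE = -287.1 m.
Subtracting the expected shift leaves a residual of 369.2 − (406.8) = -37.6 m north and -287.1 − (-270.7) = -16.4 m east.
Residual distance = √((-37.6)² + (-16.4)²) = 41.0 m.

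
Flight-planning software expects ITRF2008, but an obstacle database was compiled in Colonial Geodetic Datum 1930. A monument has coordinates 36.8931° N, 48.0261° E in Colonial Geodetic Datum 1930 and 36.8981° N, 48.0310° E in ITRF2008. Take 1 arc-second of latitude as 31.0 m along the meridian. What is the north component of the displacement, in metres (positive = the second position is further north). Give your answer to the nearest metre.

Δφ = 36.8981° − 36.8931° = +0.0050°; Δλ = 48.0310° − 48.0261° = +0.0049°.
1° of latitude = 3600 × 31.00 = 111600 m.
ΔN = Δφ × 111600 = 558.0 m; ΔE = Δλ × 111600 × cos(36.8931°) = +0.0049 × 111600 × 0.799757 = 437.3 m.

ΔN = 558 m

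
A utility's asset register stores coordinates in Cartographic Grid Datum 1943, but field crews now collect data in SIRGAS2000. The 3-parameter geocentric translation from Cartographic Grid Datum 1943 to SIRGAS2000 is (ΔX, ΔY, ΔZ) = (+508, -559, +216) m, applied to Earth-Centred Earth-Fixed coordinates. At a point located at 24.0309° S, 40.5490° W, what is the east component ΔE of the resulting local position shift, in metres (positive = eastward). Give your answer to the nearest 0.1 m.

ΔE = -94.5 m

The local east axis at (φ, λ) is (−sin λ, cos λ, 0), so ΔE = −sin(-40.5490°)·508 + cos(-40.5490°)·(-559) = -94.51 m.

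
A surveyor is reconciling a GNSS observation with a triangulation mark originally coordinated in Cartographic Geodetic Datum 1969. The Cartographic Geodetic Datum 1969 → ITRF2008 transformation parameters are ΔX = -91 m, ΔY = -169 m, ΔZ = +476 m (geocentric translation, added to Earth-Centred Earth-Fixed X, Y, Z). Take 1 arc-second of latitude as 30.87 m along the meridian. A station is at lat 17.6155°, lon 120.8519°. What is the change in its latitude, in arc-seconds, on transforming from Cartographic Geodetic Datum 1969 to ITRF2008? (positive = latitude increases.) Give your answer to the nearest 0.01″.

sin φ = 0.302628, cos φ = 0.953109, sin λ = 0.858496, cos λ = -0.512821.
North component: ΔN = −sin φ cos λ·ΔX − sin φ sin λ·ΔY + cos φ·ΔZ = −(0.302628)(-0.512821)(-91) − (0.302628)(0.858496)(-169) + (0.953109)(476) = 483.46 m.
1° of latitude spans 3600 × 30.87 = 111132 m, so Δφ = 483.46 / 111132 × 3600 = 15.661″.

Δφ = 15.66″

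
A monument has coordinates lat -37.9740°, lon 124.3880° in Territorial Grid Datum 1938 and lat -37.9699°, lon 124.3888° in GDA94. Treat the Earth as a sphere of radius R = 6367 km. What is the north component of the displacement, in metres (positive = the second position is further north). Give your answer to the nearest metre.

ΔN = 456 m

Δφ = -37.9699° − -37.9740° = +0.0041°; Δλ = 124.3888° − 124.3880° = +0.0008°.
1° along a meridian = πR/180 = 111125 m.
ΔN = Δφ × 111125 = 455.6 m; ΔE = Δλ × 111125 × cos(-37.9740°) = +0.0008 × 111125 × 0.788290 = 70.1 m.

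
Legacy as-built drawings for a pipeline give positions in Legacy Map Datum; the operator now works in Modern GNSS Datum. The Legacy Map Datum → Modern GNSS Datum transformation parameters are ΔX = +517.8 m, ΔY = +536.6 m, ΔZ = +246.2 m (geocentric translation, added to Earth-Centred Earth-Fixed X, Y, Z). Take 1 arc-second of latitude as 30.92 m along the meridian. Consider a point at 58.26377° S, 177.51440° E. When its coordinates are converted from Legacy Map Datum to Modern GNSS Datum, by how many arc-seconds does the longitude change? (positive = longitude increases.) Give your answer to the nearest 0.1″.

Δλ = -34.3″

sin φ = -0.850479, cos φ = 0.526010, sin λ = 0.043368, cos λ = -0.999059.
East component: ΔE = −sin λ·ΔX + cos λ·ΔY = −(0.043368)(517.8) + (-0.999059)(536.6) = -558.55 m.
1° of latitude spans 3600 × 30.92 = 111312 m; at latitude φ, 1° of longitude spans that × cos φ = 58551.2 m, so Δλ = -558.55 / 58551.2 × 3600 = -34.342″.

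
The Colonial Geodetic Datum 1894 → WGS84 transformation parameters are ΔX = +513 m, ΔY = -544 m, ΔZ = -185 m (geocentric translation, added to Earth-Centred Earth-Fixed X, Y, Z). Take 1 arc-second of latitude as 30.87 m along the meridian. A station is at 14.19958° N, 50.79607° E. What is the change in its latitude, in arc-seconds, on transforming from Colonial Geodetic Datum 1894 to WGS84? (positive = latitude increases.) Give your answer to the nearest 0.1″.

sin φ = 0.245300, cos φ = 0.969447, sin λ = 0.774901, cos λ = 0.632082.
North component: ΔN = −sin φ cos λ·ΔX − sin φ sin λ·ΔY + cos φ·ΔZ = −(0.245300)(0.632082)(513) − (0.245300)(0.774901)(-544) + (0.969447)(-185) = -155.48 m.
1° of latitude spans 3600 × 30.87 = 111132 m, so Δφ = -155.48 / 111132 × 3600 = -5.037″.

Δφ = -5.0″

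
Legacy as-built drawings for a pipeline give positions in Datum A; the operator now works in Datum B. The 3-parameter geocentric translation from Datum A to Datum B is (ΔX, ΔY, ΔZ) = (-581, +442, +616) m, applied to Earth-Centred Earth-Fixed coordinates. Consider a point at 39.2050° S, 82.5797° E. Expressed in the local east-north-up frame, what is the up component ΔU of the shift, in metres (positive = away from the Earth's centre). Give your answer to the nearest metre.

ΔU = -108 m

The local up (radial) axis is (cos φ cos λ, cos φ sin λ, sin φ), giving ΔU = -58.143 + 339.633 − 389.372 = -107.88 m.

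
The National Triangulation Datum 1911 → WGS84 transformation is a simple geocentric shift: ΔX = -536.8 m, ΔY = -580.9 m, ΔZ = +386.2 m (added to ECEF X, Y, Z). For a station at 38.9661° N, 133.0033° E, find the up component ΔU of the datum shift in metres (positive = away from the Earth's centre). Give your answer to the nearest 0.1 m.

ΔU = 197.2 m

At φ = 38.9661°, λ = 133.0033°: sin φ = 0.628860, cos φ = 0.777518, sin λ = 0.731314, cos λ = -0.682040.
ΔU = cos φ cos λ·ΔX + cos φ sin λ·ΔY + sin φ·ΔZ = (0.777518)(-0.682040)(-536.8) + (0.777518)(0.731314)(-580.9) + (0.628860)(386.2) = 197.22 m.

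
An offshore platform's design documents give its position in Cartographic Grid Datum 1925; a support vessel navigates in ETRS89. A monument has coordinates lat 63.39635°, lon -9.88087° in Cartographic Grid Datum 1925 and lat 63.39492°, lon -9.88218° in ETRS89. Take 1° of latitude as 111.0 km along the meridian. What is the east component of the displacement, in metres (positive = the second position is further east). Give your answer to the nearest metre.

Δφ = 63.39492° − 63.39635° = -0.00143°; Δλ = -9.88218° − -9.88087° = -0.00131°.
ΔN = Δφ × 111000 = -158.7 m; ΔE = Δλ × 111000 × cos(63.39635°) = -0.00131 × 111000 × 0.447816 = -65.1 m.

ΔE = -65 m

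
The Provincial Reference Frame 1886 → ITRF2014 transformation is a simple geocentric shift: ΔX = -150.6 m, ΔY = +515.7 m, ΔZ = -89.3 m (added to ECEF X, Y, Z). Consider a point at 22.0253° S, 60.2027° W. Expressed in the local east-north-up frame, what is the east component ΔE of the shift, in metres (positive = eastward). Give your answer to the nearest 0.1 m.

The local east axis at (φ, λ) is (−sin λ, cos λ, 0), so ΔE = −sin(-60.2027°)·(-150.6) + cos(-60.2027°)·515.7 = 125.58 m.

ΔE = 125.6 m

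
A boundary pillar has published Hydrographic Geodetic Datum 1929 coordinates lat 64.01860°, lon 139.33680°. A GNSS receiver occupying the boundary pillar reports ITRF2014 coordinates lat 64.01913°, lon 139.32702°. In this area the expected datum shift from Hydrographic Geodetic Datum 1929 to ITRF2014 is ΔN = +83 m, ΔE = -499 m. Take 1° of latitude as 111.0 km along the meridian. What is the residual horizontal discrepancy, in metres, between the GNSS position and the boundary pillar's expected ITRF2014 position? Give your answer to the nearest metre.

34 m

Observed coordinate differences: Δφ = +0.00053°, Δλ = -0.00978°.
Converting to metres (1° lat = 111000 m, cos φ = 0.438079): observed ΔN = 58.8 m, observed ΔE = -475.6 m.
Subtracting the expected shift leaves a residual of 58.8 − (83) = -24.2 m north and -475.6 − (-499) = 23.4 m east.
Residual distance = √((-24.2)² + 23.4²) = 33.7 m.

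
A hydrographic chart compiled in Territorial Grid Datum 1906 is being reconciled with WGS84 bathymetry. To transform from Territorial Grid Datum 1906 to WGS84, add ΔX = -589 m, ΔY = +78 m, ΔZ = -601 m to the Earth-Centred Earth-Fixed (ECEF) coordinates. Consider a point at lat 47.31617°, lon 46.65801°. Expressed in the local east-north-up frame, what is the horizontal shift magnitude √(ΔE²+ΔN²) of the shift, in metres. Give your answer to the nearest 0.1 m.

505.3 m

The local east axis at (φ, λ) is (−sin λ, cos λ, 0), so ΔE = −sin(46.65801°)·(-589) + cos(46.65801°)·78 = 481.90 m.
The local north axis is (−sin φ cos λ, −sin φ sin λ, cos φ), giving ΔN = 297.175 − 41.700 − 407.449 = -151.97 m.
Horizontal magnitude = √(ΔE² + ΔN²) = √(481.90² + (-151.97)²) = 505.29 m.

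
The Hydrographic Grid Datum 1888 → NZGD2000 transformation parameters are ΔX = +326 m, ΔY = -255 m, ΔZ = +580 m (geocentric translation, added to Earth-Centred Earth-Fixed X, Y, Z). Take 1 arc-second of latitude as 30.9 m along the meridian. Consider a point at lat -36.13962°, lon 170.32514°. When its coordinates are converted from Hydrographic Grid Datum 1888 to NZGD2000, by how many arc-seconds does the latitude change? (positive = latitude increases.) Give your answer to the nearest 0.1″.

Δφ = 8.2″

sin φ = -0.589755, cos φ = 0.807582, sin λ = 0.168057, cos λ = -0.985777.
North component: ΔN = −sin φ cos λ·ΔX − sin φ sin λ·ΔY + cos φ·ΔZ = −(-0.589755)(-0.985777)(326) − (-0.589755)(0.168057)(-255) + (0.807582)(580) = 253.60 m.
1° of latitude spans 3600 × 30.90 = 111240 m, so Δφ = 253.60 / 111240 × 3600 = 8.207″.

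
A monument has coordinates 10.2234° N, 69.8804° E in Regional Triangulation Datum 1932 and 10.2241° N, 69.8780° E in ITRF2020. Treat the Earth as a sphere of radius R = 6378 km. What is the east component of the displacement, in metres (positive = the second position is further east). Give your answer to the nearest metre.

Δφ = 10.2241° − 10.2234° = +0.0007°; Δλ = 69.8780° − 69.8804° = -0.0024°.
1° along a meridian = πR/180 = 111317 m.
ΔN = Δφ × 111317 = 77.9 m; ΔE = Δλ × 111317 × cos(10.2234°) = -0.0024 × 111317 × 0.984123 = -262.9 m.

ΔE = -263 m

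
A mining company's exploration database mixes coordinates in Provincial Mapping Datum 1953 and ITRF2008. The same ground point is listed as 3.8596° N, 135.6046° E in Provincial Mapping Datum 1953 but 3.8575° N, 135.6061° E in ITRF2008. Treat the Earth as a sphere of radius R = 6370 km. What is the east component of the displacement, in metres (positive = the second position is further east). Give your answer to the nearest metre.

ΔE = 166 m

Δφ = 3.8575° − 3.8596° = -0.0021°; Δλ = 135.6061° − 135.6046° = +0.0015°.
1° along a meridian = πR/180 = 111177 m.
ΔN = Δφ × 111177 = -233.5 m; ΔE = Δλ × 111177 × cos(3.8596°) = +0.0015 × 111177 × 0.997732 = 166.4 m.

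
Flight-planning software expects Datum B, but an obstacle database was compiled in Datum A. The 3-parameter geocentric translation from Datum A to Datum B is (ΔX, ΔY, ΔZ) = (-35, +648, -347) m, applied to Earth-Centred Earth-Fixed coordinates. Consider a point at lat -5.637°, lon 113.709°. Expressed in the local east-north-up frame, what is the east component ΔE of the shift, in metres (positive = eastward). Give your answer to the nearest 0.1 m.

ΔE = -228.5 m

At φ = -5.637°, λ = 113.709°: sin φ = -0.098226, cos φ = 0.995164, sin λ = 0.915599, cos λ = -0.402092.
ΔE = −sin λ·ΔX + cos λ·ΔY = −(0.915599)·(-35) + (-0.402092)·(648) = -228.51 m.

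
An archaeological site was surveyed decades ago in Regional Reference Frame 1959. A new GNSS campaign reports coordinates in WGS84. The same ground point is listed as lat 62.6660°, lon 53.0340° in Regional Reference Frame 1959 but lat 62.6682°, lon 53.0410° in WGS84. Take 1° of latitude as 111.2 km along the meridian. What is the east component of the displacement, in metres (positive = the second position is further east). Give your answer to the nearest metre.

ΔE = 357 m

Δφ = 62.6682° − 62.6660° = +0.0022°; Δλ = 53.0410° − 53.0340° = +0.0070°.
ΔN = Δφ × 111200 = 244.6 m; ΔE = Δλ × 111200 × cos(62.6660°) = +0.0070 × 111200 × 0.459177 = 357.4 m.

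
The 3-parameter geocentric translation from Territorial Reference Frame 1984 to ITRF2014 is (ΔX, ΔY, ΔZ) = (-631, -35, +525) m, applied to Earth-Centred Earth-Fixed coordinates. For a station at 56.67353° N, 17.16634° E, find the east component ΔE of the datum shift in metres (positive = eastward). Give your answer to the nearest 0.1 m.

The local east axis at (φ, λ) is (−sin λ, cos λ, 0), so ΔE = −sin(17.16634°)·(-631) + cos(17.16634°)·(-35) = 152.80 m.

ΔE = 152.8 m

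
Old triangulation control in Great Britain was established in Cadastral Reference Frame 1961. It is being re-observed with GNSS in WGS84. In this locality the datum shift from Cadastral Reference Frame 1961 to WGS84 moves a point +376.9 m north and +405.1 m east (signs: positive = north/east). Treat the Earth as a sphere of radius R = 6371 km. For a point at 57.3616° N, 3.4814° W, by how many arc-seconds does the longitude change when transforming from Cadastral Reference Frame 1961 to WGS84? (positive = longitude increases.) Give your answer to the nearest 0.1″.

At latitude 57.3616°, cos φ = 0.539335.
One radian of longitude at latitude φ spans R cos φ, so Δλ = ΔE / (R cos φ) = 405.1 / (6371000 × 0.539335) = 1.1790e-04 rad = 24.318″.

Δλ = 24.3″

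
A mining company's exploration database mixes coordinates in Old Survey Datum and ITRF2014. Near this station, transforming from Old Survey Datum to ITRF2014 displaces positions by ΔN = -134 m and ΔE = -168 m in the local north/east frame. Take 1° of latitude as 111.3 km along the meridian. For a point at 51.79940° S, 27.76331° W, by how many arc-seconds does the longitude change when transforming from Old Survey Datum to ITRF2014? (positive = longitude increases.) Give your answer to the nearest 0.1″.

At latitude -51.79940°, cos φ = 0.618417.
1° of longitude at this latitude = 111.3 × cos φ = 68.83 km, so Δλ = -168.0 / 68829.8 = -0.0024408° = -8.787″.

Δλ = -8.8″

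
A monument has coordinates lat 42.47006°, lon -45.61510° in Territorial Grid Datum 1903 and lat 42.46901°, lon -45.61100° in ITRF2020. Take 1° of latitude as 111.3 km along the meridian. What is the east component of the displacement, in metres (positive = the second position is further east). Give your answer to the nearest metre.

Δφ = 42.46901° − 42.47006° = -0.00105°; Δλ = -45.61100° − -45.61510° = +0.00410°.
ΔN = Δφ × 111300 = -116.9 m; ΔE = Δλ × 111300 × cos(42.47006°) = +0.00410 × 111300 × 0.737630 = 336.6 m.

ΔE = 337 m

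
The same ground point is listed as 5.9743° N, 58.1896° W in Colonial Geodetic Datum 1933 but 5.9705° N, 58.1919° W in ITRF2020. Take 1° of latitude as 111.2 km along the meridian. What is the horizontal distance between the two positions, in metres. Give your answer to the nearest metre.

Δφ = 5.9705° − 5.9743° = -0.0038°; Δλ = -58.1919° − -58.1896° = -0.0023°.
ΔN = Δφ × 111200 = -422.6 m; ΔE = Δλ × 111200 × cos(5.9743°) = -0.0023 × 111200 × 0.994569 = -254.4 m.
Distance = √(ΔE² + ΔN²) = √((-254.4)² + (-422.6)²) = 493.2 m.

493 m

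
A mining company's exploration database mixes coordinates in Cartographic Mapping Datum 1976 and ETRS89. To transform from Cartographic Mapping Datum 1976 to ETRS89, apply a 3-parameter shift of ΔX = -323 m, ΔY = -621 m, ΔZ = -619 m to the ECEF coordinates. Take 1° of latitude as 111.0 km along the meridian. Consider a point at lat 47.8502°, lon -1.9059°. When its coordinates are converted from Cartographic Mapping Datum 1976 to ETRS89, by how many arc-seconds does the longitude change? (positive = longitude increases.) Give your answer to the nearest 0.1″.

sin φ = 0.741393, cos φ = 0.671071, sin λ = -0.033258, cos λ = 0.999447.
East component: ΔE = −sin λ·ΔX + cos λ·ΔY = −(-0.033258)(-323) + (0.999447)(-621) = -631.40 m.
1° of latitude spans 111000 m; at latitude φ, 1° of longitude spans that × cos φ = 74488.9 m, so Δλ = -631.40 / 74488.9 × 3600 = -30.515″.

Δλ = -30.5″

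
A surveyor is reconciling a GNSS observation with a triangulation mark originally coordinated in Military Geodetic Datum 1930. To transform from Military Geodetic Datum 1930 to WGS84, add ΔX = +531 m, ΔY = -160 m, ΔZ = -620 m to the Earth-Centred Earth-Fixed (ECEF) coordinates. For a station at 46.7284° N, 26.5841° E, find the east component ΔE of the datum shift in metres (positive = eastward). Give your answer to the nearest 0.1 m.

ΔE = -380.7 m

At φ = 46.7284°, λ = 26.5841°: sin φ = 0.728113, cos φ = 0.685458, sin λ = 0.447511, cos λ = 0.894278.
ΔE = −sin λ·ΔX + cos λ·ΔY = −(0.447511)·(531) + (0.894278)·(-160) = -380.71 m.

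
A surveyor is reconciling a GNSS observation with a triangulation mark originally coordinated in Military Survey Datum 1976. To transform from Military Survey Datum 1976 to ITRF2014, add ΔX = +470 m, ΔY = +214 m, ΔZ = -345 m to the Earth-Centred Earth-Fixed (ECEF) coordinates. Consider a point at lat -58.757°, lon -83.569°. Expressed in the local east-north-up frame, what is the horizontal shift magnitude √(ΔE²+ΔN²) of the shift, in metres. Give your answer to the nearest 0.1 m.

At φ = -58.757°, λ = -83.569°: sin φ = -0.854975, cos φ = 0.518669, sin λ = -0.993707, cos λ = 0.112007.
ΔE = −sin λ·ΔX + cos λ·ΔY = −(-0.993707)·(470) + (0.112007)·(214) = 491.01 m.
ΔN = −sin φ cos λ·ΔX − sin φ sin λ·ΔY + cos φ·ΔZ = −(-0.854975)(0.112007)(470) − (-0.854975)(-0.993707)(214) + (0.518669)(-345) = -315.75 m.
Horizontal magnitude = √(ΔE² + ΔN²) = √(491.01² + (-315.75)²) = 583.77 m.

583.8 m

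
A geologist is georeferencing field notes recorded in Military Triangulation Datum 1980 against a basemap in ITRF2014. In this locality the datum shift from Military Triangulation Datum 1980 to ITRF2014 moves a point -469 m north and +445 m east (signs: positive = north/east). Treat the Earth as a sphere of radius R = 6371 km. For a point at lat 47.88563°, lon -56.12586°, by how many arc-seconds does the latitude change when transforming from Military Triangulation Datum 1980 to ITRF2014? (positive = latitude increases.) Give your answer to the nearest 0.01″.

On a sphere of radius R, 1 rad of latitude = R, so Δφ = ΔN / R = -469.0 / 6371000 = -7.3615e-05 rad = -15.184″.

Δφ = -15.18″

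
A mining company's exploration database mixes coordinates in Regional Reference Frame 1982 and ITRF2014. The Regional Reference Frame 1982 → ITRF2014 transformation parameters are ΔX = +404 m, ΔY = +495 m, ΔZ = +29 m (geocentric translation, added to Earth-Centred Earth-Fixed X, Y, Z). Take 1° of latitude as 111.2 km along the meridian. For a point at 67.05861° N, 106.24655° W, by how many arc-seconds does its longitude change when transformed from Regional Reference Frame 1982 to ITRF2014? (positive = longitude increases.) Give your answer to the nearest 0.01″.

Δλ = 20.71″

sin φ = 0.920904, cos φ = 0.389789, sin λ = -0.960067, cos λ = -0.279771.
East component: ΔE = −sin λ·ΔX + cos λ·ΔY = −(-0.960067)(404) + (-0.279771)(495) = 249.38 m.
1° of latitude spans 111200 m; at latitude φ, 1° of longitude spans that × cos φ = 43344.6 m, so Δλ = 249.38 / 43344.6 × 3600 = 20.712″.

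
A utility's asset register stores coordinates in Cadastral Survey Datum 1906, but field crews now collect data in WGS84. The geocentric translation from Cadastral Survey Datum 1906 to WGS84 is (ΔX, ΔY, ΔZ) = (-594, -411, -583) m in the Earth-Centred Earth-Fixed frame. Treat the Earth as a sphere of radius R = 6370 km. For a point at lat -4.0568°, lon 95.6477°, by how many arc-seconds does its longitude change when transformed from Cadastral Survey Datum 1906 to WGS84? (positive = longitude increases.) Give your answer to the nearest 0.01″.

Δλ = 20.50″

sin φ = -0.070745, cos φ = 0.997494, sin λ = 0.995146, cos λ = -0.098411.
East component: ΔE = −sin λ·ΔX + cos λ·ΔY = −(0.995146)(-594) + (-0.098411)(-411) = 631.56 m.
1° of latitude spans πR/180 = 111177 m; at latitude φ, 1° of longitude spans that × cos φ = 110898.9 m, so Δλ = 631.56 / 110898.9 × 3600 = 20.502″.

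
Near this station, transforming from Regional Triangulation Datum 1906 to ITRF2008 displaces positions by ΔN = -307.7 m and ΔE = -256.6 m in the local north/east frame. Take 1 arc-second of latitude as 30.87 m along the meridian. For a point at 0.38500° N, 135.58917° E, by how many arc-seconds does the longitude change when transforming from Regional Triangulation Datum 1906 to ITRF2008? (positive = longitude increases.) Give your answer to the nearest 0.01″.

Δλ = -8.31″

At latitude 0.38500°, cos φ = 0.999977.
1″ of longitude at this latitude = 30.87 × cos φ = 30.8693 m, so Δλ = -256.6 / 30.8693 = -8.312″.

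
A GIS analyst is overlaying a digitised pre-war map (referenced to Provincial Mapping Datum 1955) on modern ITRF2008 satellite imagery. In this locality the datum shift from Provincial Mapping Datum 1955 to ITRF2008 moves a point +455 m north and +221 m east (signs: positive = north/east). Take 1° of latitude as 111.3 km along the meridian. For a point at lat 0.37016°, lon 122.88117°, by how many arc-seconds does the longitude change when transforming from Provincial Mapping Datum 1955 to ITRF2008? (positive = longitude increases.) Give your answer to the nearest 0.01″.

At latitude 0.37016°, cos φ = 0.999979.
1° of longitude at this latitude = 111.3 × cos φ = 111.30 km, so Δλ = 221.0 / 111297.7 = 0.0019857° = 7.148″.

Δλ = 7.15″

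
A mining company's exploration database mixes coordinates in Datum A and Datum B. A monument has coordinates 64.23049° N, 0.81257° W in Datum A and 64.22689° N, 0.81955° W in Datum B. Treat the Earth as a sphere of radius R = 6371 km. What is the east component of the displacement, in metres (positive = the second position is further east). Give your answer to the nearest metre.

Δφ = 64.22689° − 64.23049° = -0.00360°; Δλ = -0.81955° − -0.81257° = -0.00698°.
1° along a meridian = πR/180 = 111195 m.
ΔN = Δφ × 111195 = -400.3 m; ΔE = Δλ × 111195 × cos(64.23049°) = -0.00698 × 111195 × 0.434752 = -337.4 m.

ΔE = -337 m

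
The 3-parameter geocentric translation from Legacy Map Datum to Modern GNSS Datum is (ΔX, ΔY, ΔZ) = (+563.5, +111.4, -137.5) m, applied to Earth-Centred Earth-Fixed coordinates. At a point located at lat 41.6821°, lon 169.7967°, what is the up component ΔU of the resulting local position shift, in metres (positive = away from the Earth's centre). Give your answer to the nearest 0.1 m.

ΔU = -490.9 m

At φ = 41.6821°, λ = 169.7967°: sin φ = 0.664997, cos φ = 0.746846, sin λ = 0.177141, cos λ = -0.984185.
ΔU = cos φ cos λ·ΔX + cos φ sin λ·ΔY + sin φ·ΔZ = (0.746846)(-0.984185)(563.5) + (0.746846)(0.177141)(111.4) + (0.664997)(-137.5) = -490.89 m.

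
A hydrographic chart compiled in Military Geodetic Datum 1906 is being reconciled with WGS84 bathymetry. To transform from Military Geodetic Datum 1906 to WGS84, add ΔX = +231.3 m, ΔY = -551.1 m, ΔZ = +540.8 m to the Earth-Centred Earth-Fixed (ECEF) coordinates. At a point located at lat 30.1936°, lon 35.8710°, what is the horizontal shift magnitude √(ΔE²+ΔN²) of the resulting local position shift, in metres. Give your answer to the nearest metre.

At φ = 30.1936°, λ = 35.8710°: sin φ = 0.502923, cos φ = 0.864331, sin λ = 0.585962, cos λ = 0.810338.
ΔE = −sin λ·ΔX + cos λ·ΔY = −(0.585962)·(231.3) + (0.810338)·(-551.1) = -582.11 m.
ΔN = −sin φ cos λ·ΔX − sin φ sin λ·ΔY + cos φ·ΔZ = −(0.502923)(0.810338)(231.3) − (0.502923)(0.585962)(-551.1) + (0.864331)(540.8) = 535.57 m.
Horizontal magnitude = √(ΔE² + ΔN²) = √((-582.11)² + 535.57²) = 791.01 m.

791 m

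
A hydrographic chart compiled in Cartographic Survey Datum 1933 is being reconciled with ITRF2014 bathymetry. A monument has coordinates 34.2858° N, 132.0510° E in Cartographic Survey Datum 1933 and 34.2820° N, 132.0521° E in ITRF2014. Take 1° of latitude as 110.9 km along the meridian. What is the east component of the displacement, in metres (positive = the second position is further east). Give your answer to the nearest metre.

Δφ = 34.2820° − 34.2858° = -0.0038°; Δλ = 132.0521° − 132.0510° = +0.0011°.
ΔN = Δφ × 110900 = -421.4 m; ΔE = Δλ × 110900 × cos(34.2858°) = +0.0011 × 110900 × 0.826238 = 100.8 m.

ΔE = 101 m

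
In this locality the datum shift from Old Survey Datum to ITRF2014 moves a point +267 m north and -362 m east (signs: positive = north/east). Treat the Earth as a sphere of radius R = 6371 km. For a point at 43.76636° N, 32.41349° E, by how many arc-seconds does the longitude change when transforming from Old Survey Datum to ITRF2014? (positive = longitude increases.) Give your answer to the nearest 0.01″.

Δλ = -16.23″

At latitude 43.76636°, cos φ = 0.722166.
One radian of longitude at latitude φ spans R cos φ, so Δλ = ΔE / (R cos φ) = -362.0 / (6371000 × 0.722166) = -7.8680e-05 rad = -16.229″.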